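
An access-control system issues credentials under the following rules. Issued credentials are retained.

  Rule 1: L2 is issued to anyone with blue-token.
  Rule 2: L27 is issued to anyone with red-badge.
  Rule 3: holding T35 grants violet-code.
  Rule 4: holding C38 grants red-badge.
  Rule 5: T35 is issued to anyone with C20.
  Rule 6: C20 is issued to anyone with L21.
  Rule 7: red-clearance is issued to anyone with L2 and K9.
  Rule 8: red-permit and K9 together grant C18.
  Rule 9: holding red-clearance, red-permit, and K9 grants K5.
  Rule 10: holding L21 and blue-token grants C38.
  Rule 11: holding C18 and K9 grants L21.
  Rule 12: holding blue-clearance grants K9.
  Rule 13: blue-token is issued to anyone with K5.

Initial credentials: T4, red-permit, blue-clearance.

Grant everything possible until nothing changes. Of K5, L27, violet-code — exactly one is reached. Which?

violet-code

Holding blue-clearance grants K9 (Rule 12).
Holding red-permit and K9 grants C18 (Rule 8).
Holding C18 and K9 grants L21 (Rule 11).
Holding L21 grants C20 (Rule 6).
Holding C20 grants T35 (Rule 5).
Holding T35 grants violet-code (Rule 3).
K5 would need red-clearance, red-permit, and K9 (Rule 9), but red-clearance is never granted. L27 would need red-badge (Rule 2), but red-badge is never granted.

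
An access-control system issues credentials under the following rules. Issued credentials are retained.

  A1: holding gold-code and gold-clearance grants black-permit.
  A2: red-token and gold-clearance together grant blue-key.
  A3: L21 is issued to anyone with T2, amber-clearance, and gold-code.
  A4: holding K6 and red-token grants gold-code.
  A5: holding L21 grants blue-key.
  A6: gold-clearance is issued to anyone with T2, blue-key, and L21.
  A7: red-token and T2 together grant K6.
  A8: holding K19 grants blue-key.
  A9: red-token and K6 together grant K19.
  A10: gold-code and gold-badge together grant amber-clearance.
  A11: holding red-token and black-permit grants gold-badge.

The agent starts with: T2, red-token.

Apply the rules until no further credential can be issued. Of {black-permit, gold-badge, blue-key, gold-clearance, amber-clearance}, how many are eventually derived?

1

Holding red-token and T2 grants K6 (A7).
Holding red-token and K6 grants K19 (A9).
Holding K19 grants blue-key (A8).
black-permit would need gold-code and gold-clearance (A1), but gold-clearance is never granted.
gold-badge would need red-token and black-permit (A11), but black-permit is never granted.
blue-key: reached.
gold-clearance would need T2, blue-key, and L21 (A6), but L21 is never granted.
amber-clearance would need gold-code and gold-badge (A10), but gold-badge is never granted.
Reached: blue-key — 1 of the 5.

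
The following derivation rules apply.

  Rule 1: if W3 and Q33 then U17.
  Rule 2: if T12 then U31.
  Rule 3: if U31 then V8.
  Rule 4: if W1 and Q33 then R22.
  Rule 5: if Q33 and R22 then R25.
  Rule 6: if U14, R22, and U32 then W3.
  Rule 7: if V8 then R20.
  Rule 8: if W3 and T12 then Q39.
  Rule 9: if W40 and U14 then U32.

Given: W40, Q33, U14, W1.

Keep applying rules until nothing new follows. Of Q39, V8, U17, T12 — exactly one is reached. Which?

From W40 and U14, Rule 9 gives U32.
From W1 and Q33, Rule 4 gives R22.
U14, R22, and U32 hold, so W3 follows (Rule 6).
W3 and Q33 hold, so U17 follows (Rule 1).
V8 would need U31 (Rule 3), but U31 is never established. No rule produces T12, and it is not given. Q39 would need W3 and T12 (Rule 8), but T12 is never established.

U17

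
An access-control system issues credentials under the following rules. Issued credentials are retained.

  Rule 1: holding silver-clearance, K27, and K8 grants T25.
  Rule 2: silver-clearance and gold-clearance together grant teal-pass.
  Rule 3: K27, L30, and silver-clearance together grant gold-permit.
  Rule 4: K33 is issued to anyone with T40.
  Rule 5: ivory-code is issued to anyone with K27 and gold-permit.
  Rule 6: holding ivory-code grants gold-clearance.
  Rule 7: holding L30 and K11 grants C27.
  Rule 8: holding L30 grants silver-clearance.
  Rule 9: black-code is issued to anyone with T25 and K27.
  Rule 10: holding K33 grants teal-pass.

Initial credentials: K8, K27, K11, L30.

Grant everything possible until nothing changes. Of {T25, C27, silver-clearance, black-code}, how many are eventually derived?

4

Holding L30 and K11 grants C27 (Rule 7).
Holding L30 grants silver-clearance (Rule 8).
Holding silver-clearance, K27, and K8 grants T25 (Rule 1).
Holding T25 and K27 grants black-code (Rule 9).
T25: reached.
C27: reached.
silver-clearance: reached.
black-code: reached.
All 4 are reached.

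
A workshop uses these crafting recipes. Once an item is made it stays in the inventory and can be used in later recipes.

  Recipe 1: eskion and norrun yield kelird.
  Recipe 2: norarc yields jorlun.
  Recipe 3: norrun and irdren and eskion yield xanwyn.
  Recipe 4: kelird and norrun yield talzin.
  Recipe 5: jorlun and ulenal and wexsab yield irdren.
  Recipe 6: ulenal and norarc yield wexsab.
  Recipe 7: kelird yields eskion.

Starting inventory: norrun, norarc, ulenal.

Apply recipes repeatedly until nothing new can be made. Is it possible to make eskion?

No

eskion would need kelird (Recipe 7), but kelird is never obtained.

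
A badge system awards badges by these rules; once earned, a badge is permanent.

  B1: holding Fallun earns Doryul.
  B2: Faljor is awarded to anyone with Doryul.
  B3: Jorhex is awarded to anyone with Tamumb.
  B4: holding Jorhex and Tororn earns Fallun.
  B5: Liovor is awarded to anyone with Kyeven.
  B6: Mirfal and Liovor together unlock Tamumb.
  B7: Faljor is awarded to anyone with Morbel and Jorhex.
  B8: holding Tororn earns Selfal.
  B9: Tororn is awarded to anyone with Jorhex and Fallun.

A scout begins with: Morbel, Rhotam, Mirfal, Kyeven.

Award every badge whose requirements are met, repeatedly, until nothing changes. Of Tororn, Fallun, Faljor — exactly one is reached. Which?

Faljor

With Kyeven, Liovor is earned (B5).
With Mirfal and Liovor, Tamumb is earned (B6).
With Tamumb, Jorhex is earned (B3).
With Morbel and Jorhex, Faljor is earned (B7).
Tororn would need Jorhex and Fallun (B9), but Fallun is never earned. Fallun would need Jorhex and Tororn (B4), but Tororn is never earned.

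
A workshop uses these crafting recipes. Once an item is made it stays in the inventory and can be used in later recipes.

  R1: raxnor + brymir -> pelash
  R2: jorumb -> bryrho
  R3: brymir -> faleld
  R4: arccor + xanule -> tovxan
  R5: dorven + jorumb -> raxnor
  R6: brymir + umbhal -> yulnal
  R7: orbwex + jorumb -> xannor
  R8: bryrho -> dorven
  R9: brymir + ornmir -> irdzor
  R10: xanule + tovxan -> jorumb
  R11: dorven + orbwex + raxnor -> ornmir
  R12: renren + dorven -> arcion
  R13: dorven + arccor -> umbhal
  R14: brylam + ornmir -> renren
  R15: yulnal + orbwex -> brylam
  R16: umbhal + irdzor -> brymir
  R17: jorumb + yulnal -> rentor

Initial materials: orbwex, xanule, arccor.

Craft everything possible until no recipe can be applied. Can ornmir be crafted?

arccor + xanule -> tovxan (R4).
Using R10, xanule and tovxan make jorumb.
Using R2, jorumb makes bryrho.
bryrho -> dorven (R8).
dorven + jorumb -> raxnor (R5).
Using R11, dorven, orbwex, and raxnor make ornmir.

Yes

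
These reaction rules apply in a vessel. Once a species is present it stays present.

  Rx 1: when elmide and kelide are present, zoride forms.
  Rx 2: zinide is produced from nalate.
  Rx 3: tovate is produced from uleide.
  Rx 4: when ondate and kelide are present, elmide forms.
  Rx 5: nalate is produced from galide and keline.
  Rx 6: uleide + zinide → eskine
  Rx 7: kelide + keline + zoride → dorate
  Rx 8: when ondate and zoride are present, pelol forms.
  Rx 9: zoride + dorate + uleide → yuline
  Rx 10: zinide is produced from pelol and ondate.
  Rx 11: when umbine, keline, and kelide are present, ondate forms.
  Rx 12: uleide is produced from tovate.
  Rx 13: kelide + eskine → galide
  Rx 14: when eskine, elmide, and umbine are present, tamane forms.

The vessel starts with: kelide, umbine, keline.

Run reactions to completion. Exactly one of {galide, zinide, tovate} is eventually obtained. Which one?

zinide

umbine, keline, and kelide present → ondate forms (Rx 11).
ondate and kelide present → elmide forms (Rx 4).
elmide and kelide present → zoride forms (Rx 1).
ondate and zoride present → pelol forms (Rx 8).
pelol and ondate present → zinide forms (Rx 10).
tovate would need uleide (Rx 3), but uleide never forms. galide would need kelide and eskine (Rx 13), but eskine never forms.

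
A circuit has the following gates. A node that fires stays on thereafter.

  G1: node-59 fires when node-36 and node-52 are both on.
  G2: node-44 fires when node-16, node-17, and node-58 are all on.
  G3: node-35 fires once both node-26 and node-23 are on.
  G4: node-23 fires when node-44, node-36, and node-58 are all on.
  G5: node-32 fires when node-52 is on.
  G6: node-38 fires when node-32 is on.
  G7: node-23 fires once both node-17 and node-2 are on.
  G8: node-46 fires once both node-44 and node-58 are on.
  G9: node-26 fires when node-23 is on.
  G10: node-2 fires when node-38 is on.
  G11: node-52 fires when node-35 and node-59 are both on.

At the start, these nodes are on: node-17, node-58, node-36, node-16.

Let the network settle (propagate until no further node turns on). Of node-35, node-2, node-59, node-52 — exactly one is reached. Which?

G2: node-16, node-17, and node-58 on → node-44 on.
G4: node-44, node-36, and node-58 on → node-23 on.
G9: node-23 on → node-26 on.
G3: node-26 and node-23 on → node-35 on.
node-2 would need node-38 (G10), but node-38 never turns on. node-59 would need node-36 and node-52 (G1), but node-52 never turns on. node-52 would need node-35 and node-59 (G11), but node-59 never turns on.

node-35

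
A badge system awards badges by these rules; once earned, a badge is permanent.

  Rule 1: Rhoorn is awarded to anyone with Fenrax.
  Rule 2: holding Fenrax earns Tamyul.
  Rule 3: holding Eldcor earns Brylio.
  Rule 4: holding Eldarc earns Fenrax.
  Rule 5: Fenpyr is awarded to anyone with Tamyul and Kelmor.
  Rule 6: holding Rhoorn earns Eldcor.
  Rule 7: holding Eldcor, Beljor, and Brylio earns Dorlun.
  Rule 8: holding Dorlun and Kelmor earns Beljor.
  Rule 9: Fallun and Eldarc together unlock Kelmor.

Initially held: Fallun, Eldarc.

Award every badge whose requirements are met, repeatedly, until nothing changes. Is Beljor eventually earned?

Beljor would need Dorlun and Kelmor (Rule 8), but Dorlun is never earned.

No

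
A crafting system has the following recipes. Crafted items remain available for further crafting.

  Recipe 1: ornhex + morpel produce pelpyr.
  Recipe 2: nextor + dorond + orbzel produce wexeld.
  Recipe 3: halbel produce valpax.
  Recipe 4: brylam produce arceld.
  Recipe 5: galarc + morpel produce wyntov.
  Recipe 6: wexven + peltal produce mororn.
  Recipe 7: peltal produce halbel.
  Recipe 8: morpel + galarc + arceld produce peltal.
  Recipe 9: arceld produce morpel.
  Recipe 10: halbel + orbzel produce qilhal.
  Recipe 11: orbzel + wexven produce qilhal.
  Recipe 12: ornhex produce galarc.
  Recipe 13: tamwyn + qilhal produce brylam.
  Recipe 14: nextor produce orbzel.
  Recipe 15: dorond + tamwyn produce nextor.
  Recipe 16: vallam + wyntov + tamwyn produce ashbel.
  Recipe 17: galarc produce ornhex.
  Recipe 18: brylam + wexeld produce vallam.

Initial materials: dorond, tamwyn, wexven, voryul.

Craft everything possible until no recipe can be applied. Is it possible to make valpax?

valpax would need halbel (Recipe 3), but halbel is never obtained.

No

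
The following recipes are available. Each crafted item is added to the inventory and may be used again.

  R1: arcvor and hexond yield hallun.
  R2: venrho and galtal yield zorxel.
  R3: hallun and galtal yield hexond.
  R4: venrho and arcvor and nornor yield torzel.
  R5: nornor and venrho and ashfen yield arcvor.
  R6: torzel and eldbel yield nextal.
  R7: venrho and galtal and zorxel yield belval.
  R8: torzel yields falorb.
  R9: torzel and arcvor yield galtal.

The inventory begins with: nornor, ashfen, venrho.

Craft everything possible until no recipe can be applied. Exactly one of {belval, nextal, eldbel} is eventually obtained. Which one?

belval

nornor and venrho and ashfen → arcvor (R5).
Using R4, venrho, arcvor, and nornor make torzel.
torzel and arcvor → galtal (R9).
Using R2, venrho and galtal make zorxel.
Using R7, venrho, galtal, and zorxel make belval.
No rule produces eldbel, and it is not given. nextal would need torzel and eldbel (R6), but eldbel is never obtained.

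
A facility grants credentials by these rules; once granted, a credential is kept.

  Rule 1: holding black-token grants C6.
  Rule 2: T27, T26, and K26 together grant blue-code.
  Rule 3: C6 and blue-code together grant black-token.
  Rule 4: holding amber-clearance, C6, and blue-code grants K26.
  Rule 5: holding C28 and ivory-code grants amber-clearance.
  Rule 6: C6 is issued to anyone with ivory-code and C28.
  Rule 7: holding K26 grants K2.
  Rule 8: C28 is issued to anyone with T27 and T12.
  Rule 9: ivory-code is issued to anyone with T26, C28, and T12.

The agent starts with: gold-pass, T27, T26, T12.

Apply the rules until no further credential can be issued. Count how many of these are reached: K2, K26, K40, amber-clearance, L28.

Holding T27 and T12 grants C28 (Rule 8).
Holding T26, C28, and T12 grants ivory-code (Rule 9).
Holding C28 and ivory-code grants amber-clearance (Rule 5).
K2 would need K26 (Rule 7), but K26 is never granted.
K26 would need amber-clearance, C6, and blue-code (Rule 4), but blue-code is never granted.
No rule produces K40, and it is not given.
amber-clearance: reached.
No rule produces L28, and it is not given.
Reached: amber-clearance — 1 of the 5.

1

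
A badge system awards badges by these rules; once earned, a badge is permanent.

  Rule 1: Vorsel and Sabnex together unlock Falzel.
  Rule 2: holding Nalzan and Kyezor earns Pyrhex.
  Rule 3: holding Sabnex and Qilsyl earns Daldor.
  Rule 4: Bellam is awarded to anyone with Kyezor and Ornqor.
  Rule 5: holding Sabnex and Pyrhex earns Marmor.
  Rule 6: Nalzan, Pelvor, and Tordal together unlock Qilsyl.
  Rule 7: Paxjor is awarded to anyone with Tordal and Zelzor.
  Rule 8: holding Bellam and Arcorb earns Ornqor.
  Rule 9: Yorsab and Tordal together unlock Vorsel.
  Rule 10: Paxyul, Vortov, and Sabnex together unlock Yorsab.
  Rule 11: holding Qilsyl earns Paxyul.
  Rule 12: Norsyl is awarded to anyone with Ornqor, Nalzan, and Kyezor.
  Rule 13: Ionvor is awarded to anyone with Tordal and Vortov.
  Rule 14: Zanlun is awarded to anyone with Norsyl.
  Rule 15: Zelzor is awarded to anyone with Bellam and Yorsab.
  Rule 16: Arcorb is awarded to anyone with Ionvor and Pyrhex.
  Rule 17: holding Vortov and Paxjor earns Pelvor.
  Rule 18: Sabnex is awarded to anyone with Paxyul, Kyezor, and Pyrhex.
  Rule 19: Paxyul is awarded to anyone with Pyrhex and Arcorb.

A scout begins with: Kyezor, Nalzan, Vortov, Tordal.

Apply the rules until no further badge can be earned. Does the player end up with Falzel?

With Nalzan and Kyezor, Pyrhex is earned (Rule 2).
With Tordal and Vortov, Ionvor is earned (Rule 13).
With Ionvor and Pyrhex, Arcorb is earned (Rule 16).
With Pyrhex and Arcorb, Paxyul is earned (Rule 19).
With Paxyul, Kyezor, and Pyrhex, Sabnex is earned (Rule 18).
With Paxyul, Vortov, and Sabnex, Yorsab is earned (Rule 10).
With Yorsab and Tordal, Vorsel is earned (Rule 9).
With Vorsel and Sabnex, Falzel is earned (Rule 1).

Yes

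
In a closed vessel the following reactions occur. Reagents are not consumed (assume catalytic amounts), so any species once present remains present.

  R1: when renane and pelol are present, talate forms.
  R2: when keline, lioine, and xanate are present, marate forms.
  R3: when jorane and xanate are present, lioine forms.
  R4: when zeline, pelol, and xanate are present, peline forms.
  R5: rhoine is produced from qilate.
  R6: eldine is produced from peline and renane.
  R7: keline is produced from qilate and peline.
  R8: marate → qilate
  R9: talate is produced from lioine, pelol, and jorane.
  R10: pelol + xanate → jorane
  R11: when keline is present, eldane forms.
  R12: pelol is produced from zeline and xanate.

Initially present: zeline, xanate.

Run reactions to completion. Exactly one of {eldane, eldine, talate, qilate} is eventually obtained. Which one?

talate

zeline and xanate present → pelol forms (R12).
pelol and xanate present → jorane forms (R10).
jorane and xanate present → lioine forms (R3).
lioine, pelol, and jorane present → talate forms (R9).
eldine would need peline and renane (R6), but renane never forms. qilate would need marate (R8), but marate never forms. eldane would need keline (R11), but keline never forms.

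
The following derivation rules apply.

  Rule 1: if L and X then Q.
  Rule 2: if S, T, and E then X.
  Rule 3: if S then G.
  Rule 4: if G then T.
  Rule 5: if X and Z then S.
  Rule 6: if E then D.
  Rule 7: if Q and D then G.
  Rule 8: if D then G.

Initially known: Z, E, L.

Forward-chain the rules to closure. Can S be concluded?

No

S would need X and Z (Rule 5), but X is never established.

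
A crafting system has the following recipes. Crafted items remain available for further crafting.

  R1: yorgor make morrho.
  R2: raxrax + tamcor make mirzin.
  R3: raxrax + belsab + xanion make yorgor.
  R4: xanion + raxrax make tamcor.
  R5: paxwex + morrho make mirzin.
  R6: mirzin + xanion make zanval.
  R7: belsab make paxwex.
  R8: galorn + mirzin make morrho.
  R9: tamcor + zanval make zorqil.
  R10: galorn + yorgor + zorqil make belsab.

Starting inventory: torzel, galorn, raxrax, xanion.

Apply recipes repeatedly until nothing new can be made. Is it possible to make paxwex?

No

paxwex would need belsab (R7), but belsab is never obtained.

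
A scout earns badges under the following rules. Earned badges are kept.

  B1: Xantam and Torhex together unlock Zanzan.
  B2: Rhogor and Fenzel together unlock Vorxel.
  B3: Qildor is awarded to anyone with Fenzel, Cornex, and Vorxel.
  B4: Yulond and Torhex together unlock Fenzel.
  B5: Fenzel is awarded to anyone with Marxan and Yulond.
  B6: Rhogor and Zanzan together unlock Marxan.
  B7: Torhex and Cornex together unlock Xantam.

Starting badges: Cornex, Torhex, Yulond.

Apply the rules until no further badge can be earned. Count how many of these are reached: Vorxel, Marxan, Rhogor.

0

Vorxel would need Rhogor and Fenzel (B2), but Rhogor is never earned.
Marxan would need Rhogor and Zanzan (B6), but Rhogor is never earned.
No rule produces Rhogor, and it is not given.
None of the 3 are reached.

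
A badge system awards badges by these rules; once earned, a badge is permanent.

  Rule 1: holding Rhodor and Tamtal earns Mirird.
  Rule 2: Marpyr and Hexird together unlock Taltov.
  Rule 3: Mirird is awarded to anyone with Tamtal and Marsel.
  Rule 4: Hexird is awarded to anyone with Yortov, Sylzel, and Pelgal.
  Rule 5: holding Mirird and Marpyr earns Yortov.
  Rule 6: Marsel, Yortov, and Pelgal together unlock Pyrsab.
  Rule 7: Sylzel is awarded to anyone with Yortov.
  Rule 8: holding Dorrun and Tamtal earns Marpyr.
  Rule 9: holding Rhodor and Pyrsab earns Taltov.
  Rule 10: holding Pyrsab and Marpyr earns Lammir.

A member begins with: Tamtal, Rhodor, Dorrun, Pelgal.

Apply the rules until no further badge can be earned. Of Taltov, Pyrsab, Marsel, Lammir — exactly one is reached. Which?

With Rhodor and Tamtal, Mirird is earned (Rule 1).
With Dorrun and Tamtal, Marpyr is earned (Rule 8).
With Mirird and Marpyr, Yortov is earned (Rule 5).
With Yortov, Sylzel is earned (Rule 7).
With Yortov, Sylzel, and Pelgal, Hexird is earned (Rule 4).
With Marpyr and Hexird, Taltov is earned (Rule 2).
No rule produces Marsel, and it is not given. Lammir would need Pyrsab and Marpyr (Rule 10), but Pyrsab is never earned. Pyrsab would need Marsel, Yortov, and Pelgal (Rule 6), but Marsel is never earned.

Taltov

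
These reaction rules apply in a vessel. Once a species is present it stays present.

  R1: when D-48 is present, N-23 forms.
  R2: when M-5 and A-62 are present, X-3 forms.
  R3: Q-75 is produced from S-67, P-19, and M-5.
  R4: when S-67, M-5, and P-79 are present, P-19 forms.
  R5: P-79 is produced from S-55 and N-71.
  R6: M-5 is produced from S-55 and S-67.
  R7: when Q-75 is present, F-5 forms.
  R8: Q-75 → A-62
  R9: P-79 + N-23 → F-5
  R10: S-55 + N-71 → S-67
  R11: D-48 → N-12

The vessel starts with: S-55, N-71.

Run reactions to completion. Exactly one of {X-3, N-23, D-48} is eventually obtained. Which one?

X-3

S-55 and N-71 present → P-79 forms (R5).
S-55 and N-71 present → S-67 forms (R10).
S-55 and S-67 present → M-5 forms (R6).
S-67, M-5, and P-79 present → P-19 forms (R4).
S-67, P-19, and M-5 present → Q-75 forms (R3).
Q-75 present → A-62 forms (R8).
M-5 and A-62 present → X-3 forms (R2).
No rule produces D-48, and it is not given. N-23 would need D-48 (R1), but D-48 never forms.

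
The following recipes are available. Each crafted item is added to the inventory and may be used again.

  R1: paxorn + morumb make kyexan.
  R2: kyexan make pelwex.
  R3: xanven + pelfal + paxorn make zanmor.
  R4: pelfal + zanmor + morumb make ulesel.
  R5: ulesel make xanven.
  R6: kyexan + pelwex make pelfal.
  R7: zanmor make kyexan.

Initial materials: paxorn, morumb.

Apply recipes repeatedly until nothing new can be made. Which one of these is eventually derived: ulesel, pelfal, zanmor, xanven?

Using R1, paxorn and morumb make kyexan.
Using R2, kyexan makes pelwex.
Using R6, kyexan and pelwex make pelfal.
xanven would need ulesel (R5), but ulesel is never obtained. zanmor would need xanven, pelfal, and paxorn (R3), but xanven is never obtained. ulesel would need pelfal, zanmor, and morumb (R4), but zanmor is never obtained.

pelfal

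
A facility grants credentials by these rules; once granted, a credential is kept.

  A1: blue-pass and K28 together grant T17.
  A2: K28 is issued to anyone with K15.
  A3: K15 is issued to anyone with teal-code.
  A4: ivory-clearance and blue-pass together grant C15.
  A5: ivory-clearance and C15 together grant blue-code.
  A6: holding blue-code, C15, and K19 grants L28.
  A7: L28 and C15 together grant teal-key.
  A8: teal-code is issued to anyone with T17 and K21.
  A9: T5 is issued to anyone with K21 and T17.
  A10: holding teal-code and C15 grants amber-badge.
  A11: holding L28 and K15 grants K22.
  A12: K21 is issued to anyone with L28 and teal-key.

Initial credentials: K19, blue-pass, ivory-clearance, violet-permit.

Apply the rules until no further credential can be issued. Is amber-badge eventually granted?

amber-badge would need teal-code and C15 (A10), but teal-code is never granted.

No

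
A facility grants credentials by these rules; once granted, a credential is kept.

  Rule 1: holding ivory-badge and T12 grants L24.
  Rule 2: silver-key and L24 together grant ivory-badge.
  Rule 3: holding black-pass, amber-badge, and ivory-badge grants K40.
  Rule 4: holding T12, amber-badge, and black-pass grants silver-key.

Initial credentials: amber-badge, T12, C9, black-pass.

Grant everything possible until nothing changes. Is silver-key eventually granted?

Yes

Holding T12, amber-badge, and black-pass grants silver-key (Rule 4).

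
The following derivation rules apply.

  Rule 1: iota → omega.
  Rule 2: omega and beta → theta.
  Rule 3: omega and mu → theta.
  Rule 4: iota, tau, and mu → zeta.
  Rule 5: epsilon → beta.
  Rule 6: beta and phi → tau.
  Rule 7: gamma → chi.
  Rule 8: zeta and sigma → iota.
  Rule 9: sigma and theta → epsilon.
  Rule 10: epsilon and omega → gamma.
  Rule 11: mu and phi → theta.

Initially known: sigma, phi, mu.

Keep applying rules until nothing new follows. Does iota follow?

iota would need zeta and sigma (Rule 8), but zeta is never established.

No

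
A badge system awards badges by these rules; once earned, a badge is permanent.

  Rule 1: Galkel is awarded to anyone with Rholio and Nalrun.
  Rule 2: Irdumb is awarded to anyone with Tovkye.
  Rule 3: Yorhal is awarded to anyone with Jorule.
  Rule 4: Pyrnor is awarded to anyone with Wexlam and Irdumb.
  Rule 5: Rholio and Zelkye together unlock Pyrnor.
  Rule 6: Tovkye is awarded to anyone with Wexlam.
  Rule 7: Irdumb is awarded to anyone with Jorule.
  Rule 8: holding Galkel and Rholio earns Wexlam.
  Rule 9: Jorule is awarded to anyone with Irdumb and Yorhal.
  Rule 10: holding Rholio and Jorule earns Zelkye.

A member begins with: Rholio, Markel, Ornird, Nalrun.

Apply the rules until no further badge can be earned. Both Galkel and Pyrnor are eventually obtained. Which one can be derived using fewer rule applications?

Galkel

Galkel: With Rholio and Nalrun, Galkel is earned (Rule 1). [1 rule application]
Pyrnor: With Rholio and Nalrun, Galkel is earned (Rule 1). With Galkel and Rholio, Wexlam is earned (Rule 8). With Wexlam, Tovkye is earned (Rule 6). With Tovkye, Irdumb is earned (Rule 2). With Wexlam and Irdumb, Pyrnor is earned (Rule 4). [5 rule applications]
Galkel needs fewer.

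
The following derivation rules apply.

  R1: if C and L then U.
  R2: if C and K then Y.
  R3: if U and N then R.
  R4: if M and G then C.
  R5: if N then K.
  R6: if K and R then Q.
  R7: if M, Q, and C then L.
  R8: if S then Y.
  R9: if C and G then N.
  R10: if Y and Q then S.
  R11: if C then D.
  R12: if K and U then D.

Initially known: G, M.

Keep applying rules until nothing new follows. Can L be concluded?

No

L would need M, Q, and C (R7), but Q is never established.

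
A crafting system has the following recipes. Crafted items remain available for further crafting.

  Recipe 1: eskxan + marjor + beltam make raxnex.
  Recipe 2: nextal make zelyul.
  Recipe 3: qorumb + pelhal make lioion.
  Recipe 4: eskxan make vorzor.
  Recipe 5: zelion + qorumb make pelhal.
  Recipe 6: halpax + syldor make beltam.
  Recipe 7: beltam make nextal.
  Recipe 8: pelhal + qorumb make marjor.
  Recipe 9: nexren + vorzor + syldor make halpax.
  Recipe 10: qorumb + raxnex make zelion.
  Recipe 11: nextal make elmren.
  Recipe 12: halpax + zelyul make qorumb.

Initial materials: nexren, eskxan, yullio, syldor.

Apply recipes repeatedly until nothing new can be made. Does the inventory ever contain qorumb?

eskxan → vorzor (Recipe 4).
nexren + vorzor + syldor → halpax (Recipe 9).
halpax + syldor → beltam (Recipe 6).
Using Recipe 7, beltam makes nextal.
Using Recipe 2, nextal makes zelyul.
halpax + zelyul → qorumb (Recipe 12).

Yes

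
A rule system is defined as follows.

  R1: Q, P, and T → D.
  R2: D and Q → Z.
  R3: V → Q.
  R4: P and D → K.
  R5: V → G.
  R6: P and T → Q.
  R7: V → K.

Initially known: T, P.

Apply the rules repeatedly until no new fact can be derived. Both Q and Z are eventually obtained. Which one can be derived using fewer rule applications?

Q

Q: P and T hold, so Q follows (R6). [1 rule application]
Z: P and T hold, so Q follows (R6). From Q, P, and T, R1 gives D. From D and Q, R2 gives Z. [3 rule applications]
Q needs fewer.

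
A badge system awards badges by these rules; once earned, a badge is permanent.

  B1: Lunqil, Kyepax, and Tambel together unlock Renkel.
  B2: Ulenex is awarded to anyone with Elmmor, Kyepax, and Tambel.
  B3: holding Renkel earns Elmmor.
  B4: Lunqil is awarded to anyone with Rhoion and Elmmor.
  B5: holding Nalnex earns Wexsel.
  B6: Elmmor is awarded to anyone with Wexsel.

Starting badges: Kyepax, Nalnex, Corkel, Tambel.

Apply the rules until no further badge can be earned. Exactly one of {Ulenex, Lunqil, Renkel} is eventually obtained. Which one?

Ulenex

With Nalnex, Wexsel is earned (B5).
With Wexsel, Elmmor is earned (B6).
With Elmmor, Kyepax, and Tambel, Ulenex is earned (B2).
Lunqil would need Rhoion and Elmmor (B4), but Rhoion is never earned. Renkel would need Lunqil, Kyepax, and Tambel (B1), but Lunqil is never earned.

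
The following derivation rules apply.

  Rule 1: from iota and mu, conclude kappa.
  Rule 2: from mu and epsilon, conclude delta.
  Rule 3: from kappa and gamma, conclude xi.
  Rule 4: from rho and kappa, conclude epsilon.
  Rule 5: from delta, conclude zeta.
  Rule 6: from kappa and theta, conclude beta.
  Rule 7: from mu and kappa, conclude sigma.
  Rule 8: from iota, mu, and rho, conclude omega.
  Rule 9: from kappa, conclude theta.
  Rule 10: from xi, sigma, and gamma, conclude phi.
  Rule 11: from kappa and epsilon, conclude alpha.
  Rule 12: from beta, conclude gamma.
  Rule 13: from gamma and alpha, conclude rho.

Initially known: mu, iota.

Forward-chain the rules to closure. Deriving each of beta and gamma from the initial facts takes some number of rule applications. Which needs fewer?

beta: From iota and mu, Rule 1 gives kappa. kappa holds, so theta follows (Rule 9). From kappa and theta, Rule 6 gives beta. [3 rule applications]
gamma: From iota and mu, Rule 1 gives kappa. kappa holds, so theta follows (Rule 9). From kappa and theta, Rule 6 gives beta. From beta, Rule 12 gives gamma. [4 rule applications]
beta needs fewer.

beta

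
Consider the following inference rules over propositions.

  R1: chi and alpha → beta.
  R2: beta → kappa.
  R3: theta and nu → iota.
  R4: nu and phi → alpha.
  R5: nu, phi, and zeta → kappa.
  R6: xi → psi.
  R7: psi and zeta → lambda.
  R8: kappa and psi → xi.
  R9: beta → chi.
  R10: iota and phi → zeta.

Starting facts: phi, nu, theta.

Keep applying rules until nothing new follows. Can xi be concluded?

No

xi would need kappa and psi (R8), but psi is never established.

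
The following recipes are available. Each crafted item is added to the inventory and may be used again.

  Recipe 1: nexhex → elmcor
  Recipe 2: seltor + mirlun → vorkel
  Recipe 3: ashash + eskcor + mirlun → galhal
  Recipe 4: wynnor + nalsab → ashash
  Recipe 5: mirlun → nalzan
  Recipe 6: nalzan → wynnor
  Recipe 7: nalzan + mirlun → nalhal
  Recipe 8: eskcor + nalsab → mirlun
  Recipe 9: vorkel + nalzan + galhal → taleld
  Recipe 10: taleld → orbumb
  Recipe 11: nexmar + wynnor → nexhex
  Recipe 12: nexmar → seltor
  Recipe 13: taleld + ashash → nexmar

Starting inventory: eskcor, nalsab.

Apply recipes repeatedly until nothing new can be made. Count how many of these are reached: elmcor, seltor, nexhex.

0

elmcor would need nexhex (Recipe 1), but nexhex is never obtained.
seltor would need nexmar (Recipe 12), but nexmar is never obtained.
nexhex would need nexmar and wynnor (Recipe 11), but nexmar is never obtained.
None of the 3 are reached.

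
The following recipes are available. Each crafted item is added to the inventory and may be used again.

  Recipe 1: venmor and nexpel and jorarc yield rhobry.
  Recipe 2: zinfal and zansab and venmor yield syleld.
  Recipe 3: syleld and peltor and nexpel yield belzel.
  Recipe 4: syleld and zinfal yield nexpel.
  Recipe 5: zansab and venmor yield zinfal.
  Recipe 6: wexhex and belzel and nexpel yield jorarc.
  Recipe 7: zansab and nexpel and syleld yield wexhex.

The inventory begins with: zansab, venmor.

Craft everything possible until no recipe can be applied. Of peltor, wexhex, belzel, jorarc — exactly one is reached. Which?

Using Recipe 5, zansab and venmor make zinfal.
Using Recipe 2, zinfal, zansab, and venmor make syleld.
syleld and zinfal → nexpel (Recipe 4).
zansab and nexpel and syleld → wexhex (Recipe 7).
belzel would need syleld, peltor, and nexpel (Recipe 3), but peltor is never obtained. No rule produces peltor, and it is not given. jorarc would need wexhex, belzel, and nexpel (Recipe 6), but belzel is never obtained.

wexhex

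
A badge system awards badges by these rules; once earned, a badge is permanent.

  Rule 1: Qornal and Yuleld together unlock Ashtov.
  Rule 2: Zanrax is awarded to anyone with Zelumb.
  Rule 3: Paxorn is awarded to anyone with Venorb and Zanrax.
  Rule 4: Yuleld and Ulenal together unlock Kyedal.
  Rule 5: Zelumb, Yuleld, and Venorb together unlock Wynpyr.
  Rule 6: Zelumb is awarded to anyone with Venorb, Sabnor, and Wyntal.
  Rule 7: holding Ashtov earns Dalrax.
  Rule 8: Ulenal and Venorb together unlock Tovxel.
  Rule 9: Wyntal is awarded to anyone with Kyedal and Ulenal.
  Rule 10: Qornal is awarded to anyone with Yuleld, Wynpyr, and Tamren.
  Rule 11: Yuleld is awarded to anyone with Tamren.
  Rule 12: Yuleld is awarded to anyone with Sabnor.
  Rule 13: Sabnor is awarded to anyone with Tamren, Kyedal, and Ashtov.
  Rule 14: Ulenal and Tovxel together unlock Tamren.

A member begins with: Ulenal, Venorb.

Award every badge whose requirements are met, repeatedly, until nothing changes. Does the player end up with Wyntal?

Yes

With Ulenal and Venorb, Tovxel is earned (Rule 8).
With Ulenal and Tovxel, Tamren is earned (Rule 14).
With Tamren, Yuleld is earned (Rule 11).
With Yuleld and Ulenal, Kyedal is earned (Rule 4).
With Kyedal and Ulenal, Wyntal is earned (Rule 9).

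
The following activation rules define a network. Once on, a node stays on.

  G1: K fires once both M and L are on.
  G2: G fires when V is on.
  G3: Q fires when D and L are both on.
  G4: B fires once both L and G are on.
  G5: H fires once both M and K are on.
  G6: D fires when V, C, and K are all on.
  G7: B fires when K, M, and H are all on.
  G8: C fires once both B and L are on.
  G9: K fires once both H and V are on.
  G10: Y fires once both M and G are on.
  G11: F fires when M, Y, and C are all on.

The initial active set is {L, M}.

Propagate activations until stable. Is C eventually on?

Yes

M and L are on, so K fires (G1).
M and K are on, so H fires (G5).
K, M, and H are on, so B fires (G7).
B and L are on, so C fires (G8).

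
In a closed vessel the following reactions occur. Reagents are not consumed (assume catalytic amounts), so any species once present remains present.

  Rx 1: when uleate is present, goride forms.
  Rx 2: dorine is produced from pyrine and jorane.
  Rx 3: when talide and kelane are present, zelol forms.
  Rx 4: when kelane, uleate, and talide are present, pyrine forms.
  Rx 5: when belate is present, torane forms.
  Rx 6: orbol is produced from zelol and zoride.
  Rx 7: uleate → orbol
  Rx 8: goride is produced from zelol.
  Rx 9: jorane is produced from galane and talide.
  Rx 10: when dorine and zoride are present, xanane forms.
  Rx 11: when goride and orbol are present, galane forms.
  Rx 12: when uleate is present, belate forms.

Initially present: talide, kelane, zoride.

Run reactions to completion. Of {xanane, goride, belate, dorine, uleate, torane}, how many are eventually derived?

talide and kelane present → zelol forms (Rx 3).
zelol present → goride forms (Rx 8).
xanane would need dorine and zoride (Rx 10), but dorine never forms.
goride: reached.
belate would need uleate (Rx 12), but uleate never forms.
dorine would need pyrine and jorane (Rx 2), but pyrine never forms.
No rule produces uleate, and it is not given.
torane would need belate (Rx 5), but belate never forms.
Reached: goride — 1 of the 6.

1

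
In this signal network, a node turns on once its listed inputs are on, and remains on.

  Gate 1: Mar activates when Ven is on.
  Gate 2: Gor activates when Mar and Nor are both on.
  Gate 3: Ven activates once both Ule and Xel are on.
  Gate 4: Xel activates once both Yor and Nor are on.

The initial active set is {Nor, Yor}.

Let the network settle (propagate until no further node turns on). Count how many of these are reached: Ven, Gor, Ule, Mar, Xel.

1

Gate 4: Yor and Nor on → Xel on.
Ven would need Ule and Xel (Gate 3), but Ule never turns on.
Gor would need Mar and Nor (Gate 2), but Mar never turns on.
No rule produces Ule, and it is not given.
Mar would need Ven (Gate 1), but Ven never turns on.
Xel: reached.
Reached: Xel — 1 of the 5.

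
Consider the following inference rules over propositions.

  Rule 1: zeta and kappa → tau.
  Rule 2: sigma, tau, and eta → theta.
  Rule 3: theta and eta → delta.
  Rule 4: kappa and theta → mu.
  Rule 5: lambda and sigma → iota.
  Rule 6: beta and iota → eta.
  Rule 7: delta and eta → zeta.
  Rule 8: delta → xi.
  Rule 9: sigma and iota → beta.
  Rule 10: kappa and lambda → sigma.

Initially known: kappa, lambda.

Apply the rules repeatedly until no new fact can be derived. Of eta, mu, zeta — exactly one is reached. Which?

From kappa and lambda, Rule 10 gives sigma.
lambda and sigma hold, so iota follows (Rule 5).
sigma and iota hold, so beta follows (Rule 9).
beta and iota hold, so eta follows (Rule 6).
mu would need kappa and theta (Rule 4), but theta is never established. zeta would need delta and eta (Rule 7), but delta is never established.

eta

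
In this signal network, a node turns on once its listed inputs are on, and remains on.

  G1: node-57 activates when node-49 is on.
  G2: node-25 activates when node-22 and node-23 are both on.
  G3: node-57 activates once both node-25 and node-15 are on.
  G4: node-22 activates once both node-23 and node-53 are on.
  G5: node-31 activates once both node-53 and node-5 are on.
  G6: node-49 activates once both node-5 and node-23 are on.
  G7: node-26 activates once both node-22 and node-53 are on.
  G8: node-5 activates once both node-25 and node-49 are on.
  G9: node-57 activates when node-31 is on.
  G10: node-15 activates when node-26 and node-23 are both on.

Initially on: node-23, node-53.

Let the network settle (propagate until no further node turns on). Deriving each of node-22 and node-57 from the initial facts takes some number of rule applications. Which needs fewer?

node-22: node-23 and node-53 are on, so node-22 activates (G4). [1 rule application]
node-57: G4: node-23 and node-53 on → node-22 on. node-22 and node-23 are on, so node-25 activates (G2). node-22 and node-53 are on, so node-26 activates (G7). G10: node-26 and node-23 on → node-15 on. node-25 and node-15 are on, so node-57 activates (G3). [5 rule applications]
node-22 needs fewer.

node-22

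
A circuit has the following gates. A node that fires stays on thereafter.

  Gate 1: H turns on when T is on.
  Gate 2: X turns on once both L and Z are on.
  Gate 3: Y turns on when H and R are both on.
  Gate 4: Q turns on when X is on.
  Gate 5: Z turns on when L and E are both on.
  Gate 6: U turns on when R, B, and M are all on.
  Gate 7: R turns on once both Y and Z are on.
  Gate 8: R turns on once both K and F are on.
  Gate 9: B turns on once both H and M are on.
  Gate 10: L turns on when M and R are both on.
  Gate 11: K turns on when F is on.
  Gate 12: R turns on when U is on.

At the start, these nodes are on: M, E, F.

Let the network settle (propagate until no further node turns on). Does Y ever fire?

Y would need H and R (Gate 3), but H never turns on.

No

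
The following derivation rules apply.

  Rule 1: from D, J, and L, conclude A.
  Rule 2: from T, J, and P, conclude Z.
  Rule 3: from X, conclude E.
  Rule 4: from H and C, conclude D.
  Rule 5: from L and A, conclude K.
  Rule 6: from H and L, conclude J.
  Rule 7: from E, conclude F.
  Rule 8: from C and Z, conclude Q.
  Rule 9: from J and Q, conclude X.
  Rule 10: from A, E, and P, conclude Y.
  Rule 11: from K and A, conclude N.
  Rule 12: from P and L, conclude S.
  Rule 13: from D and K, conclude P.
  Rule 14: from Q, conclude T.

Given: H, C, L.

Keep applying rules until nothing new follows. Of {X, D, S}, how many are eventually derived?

H and C hold, so D follows (Rule 4).
From H and L, Rule 6 gives J.
D, J, and L hold, so A follows (Rule 1).
L and A hold, so K follows (Rule 5).
From D and K, Rule 13 gives P.
P and L hold, so S follows (Rule 12).
X would need J and Q (Rule 9), but Q is never established.
D: reached.
S: reached.
Reached: D and S — 2 of the 3.

2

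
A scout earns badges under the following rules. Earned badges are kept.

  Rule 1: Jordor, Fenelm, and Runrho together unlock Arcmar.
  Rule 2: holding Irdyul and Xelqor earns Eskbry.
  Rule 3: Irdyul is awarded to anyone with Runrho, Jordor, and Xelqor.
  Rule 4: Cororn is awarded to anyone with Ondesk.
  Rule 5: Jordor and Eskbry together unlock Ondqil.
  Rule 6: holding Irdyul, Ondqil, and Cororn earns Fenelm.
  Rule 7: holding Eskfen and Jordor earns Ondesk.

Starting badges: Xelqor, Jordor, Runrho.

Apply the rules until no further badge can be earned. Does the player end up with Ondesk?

No

Ondesk would need Eskfen and Jordor (Rule 7), but Eskfen is never earned.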